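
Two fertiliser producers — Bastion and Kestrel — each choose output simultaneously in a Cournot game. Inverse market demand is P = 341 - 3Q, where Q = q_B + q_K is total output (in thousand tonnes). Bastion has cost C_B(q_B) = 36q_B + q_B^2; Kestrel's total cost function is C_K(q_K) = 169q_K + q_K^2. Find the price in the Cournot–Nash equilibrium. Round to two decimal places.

210.91

Bastion's profit: π_B = (341 - 3Q)q_B - (36q_B + q_B²). Setting ∂π_B/∂q_B = 0: 305 - 8q_B - 3(q_K) = 0.
Kestrel's first-order condition: 172 - 8q_K - 3(q_B) = 0.
So q_B = (305 - 3q_K)/8 and q_K = (172 - 3q_B)/8.
Substituting one into the other gives q_B = 1924/55 and q_K = 461/55.
Total output Q = 477/11, so price P = 341 - 3·(477/11) = 210.9091.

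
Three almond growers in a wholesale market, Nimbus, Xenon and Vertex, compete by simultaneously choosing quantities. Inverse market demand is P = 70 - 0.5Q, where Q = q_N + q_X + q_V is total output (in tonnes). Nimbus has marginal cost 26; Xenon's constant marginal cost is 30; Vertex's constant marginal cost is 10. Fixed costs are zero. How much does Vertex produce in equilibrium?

Nimbus's profit: π_N = (70 - 0.5Q)q_N - (26q_N). Setting ∂π_N/∂q_N = 0: 44 - q_N - (1/2)(q_X + q_V) = 0.
Xenon's profit: π_X = (70 - 0.5Q)q_X - (30q_X). Setting ∂π_X/∂q_X = 0: 40 - q_X - (1/2)(q_N + q_V) = 0.
Vertex's profit: π_V = (70 - 0.5Q)q_V - (10q_V). Setting ∂π_V/∂q_V = 0: 60 - q_V - (1/2)(q_N + q_X) = 0.
Adding the 3 first-order conditions: 144 − 2Q = 0, so Q = 72.
Back-substituting: q_N = (44 − 36)/(1/2) = 16, q_X = (40 − 36)/(1/2) = 8, q_V = (60 − 36)/(1/2) = 48.

48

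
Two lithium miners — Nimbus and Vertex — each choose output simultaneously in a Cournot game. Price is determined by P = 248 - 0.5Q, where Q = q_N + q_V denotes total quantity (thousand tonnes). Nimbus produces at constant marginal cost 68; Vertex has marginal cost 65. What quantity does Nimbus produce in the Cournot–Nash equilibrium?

118

Nimbus's profit: π_N = (248 - 0.5Q)q_N - (68q_N). Setting ∂π_N/∂q_N = 0: 180 - q_N - (1/2)(q_V) = 0.
Vertex's first-order condition: 183 - q_V - (1/2)(q_N) = 0.
Rearranging gives the reaction functions q_N = (180 - (1/2)q_V) and q_V = (183 - (1/2)q_N).
Substituting one into the other gives q_N = 118 and q_V = 124.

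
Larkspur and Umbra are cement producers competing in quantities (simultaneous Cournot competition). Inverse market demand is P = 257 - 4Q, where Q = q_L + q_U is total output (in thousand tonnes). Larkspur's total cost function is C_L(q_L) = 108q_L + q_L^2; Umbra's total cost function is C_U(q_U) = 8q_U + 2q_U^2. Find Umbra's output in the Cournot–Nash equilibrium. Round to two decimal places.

18.21

Larkspur's profit: π_L = (257 - 4Q)q_L - (108q_L + q_L²). Setting ∂π_L/∂q_L = 0: 149 - 10q_L - 4(q_U) = 0.
Umbra's profit: π_U = (257 - 4Q)q_U - (8q_U + 2q_U²). Setting ∂π_U/∂q_U = 0: 249 - 12q_U - 4(q_L) = 0.
Best responses: q_L = (149 - 4q_U)/10, q_U = (249 - 4q_L)/12.
Substituting one into the other gives q_L = 99/13 and q_U = 947/52.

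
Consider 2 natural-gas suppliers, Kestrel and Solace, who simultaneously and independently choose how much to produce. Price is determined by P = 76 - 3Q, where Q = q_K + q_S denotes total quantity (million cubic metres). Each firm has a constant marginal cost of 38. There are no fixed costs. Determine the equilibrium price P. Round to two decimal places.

Each firm earns π_i = (76 - 3Q)q_i - 38q_i.
First-order condition (treating rivals' output as given): 38 - 6q_i - 3q_j = 0.
By symmetry each firm produces the same amount; substituting q_j = q_i yields q_i = 38/9.
Total output Q = 76/9, so price P = 76 - 3·(76/9) = 152/3.

50.67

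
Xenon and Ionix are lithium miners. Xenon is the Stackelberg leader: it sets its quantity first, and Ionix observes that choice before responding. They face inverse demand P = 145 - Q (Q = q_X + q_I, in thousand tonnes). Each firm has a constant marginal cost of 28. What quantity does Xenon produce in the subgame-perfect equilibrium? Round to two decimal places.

58.50

The follower Ionix best-responds to any q_X: π_I = (145 - Q)q_I - 28q_I.
∂π_I/∂q_I = 117 - q_X - 2q_I = 0 gives the reaction function q_I = (117 - q_X)/2.
The leader anticipates this reaction. Substituting into P = 145 - Q gives P = 173/2 - (1/2)q_X, so π_X = (173/2 - (1/2)q_X)q_X - 28q_X.
The leader's first-order condition 117/2 - q_X = 0 yields q_X = 117/2.
Then q_I = (117 - 117/2)/2 = 117/4.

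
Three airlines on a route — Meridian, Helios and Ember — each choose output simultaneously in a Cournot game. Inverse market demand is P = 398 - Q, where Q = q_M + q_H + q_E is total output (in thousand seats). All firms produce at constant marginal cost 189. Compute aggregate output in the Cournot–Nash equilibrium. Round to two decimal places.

A representative firm's profit is π_i = q_i(398 - Q) - 189q_i.
Setting ∂π_i/∂q_i = 0 with rivals' quantities fixed: 209 - 2q_i - Σ_{j≠i} q_j = 0.
By symmetry each firm produces the same amount; substituting Σ_{j≠i} q_j = 2q_i yields q_i = 209/4.
Total output Q = 209/4 + 209/4 + 209/4 = 627/4.

156.75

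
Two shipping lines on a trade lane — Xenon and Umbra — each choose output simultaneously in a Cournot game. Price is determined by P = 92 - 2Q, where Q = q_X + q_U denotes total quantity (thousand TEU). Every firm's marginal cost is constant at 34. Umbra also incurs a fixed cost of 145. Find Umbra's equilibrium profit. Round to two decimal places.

41.89

A representative firm's profit is π_i = q_i(92 - 2Q) - 34q_i.
Setting ∂π_i/∂q_i = 0 with rivals' quantities fixed: 58 - 4q_i - 2q_j = 0.
By symmetry each firm produces the same amount; substituting q_j = q_i yields q_i = 58/6 = 29/3.
Price P = 92 - 2·(58/3) = 160/3.
Umbra's profit: (160/3 - 34)·(29/3) - 145 = 377/9.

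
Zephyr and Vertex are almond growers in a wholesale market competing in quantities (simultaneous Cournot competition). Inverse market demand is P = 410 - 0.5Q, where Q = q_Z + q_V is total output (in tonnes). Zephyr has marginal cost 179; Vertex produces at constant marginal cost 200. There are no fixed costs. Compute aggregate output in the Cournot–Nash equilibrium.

Zephyr's profit: π_Z = (410 - 0.5Q)q_Z - (179q_Z). Setting ∂π_Z/∂q_Z = 0: 231 - q_Z - (1/2)(q_V) = 0.
Vertex's first-order condition: 210 - q_V - (1/2)(q_Z) = 0.
So q_Z = (231 - (1/2)q_V) and q_V = (210 - (1/2)q_Z).
Substituting one into the other gives q_Z = 168 and q_V = 126.
Total output Q = 168 + 126 = 294.

294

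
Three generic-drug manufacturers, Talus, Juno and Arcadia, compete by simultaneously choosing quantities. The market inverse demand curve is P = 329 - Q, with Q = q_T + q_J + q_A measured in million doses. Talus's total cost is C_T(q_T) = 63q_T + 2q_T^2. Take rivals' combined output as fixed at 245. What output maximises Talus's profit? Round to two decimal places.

3.50

With rivals' combined output fixed at 245, Talus's profit is π_T = (329 - 245 - q_T)q_T - (63q_T + 2q_T²) = (84 - q_T)q_T - (63q_T + 2q_T²).
∂π_T/∂q_T = 21 - 6q_T = 0, so q_T = 7/2.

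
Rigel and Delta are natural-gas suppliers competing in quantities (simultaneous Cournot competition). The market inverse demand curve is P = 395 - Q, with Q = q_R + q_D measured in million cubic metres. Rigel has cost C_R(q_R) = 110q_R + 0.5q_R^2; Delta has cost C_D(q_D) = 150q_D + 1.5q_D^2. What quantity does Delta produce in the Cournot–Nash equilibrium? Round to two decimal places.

32.14

Rigel's profit: π_R = (395 - Q)q_R - (110q_R + (1/2)q_R²). Setting ∂π_R/∂q_R = 0: 285 - 3q_R - (q_D) = 0.
Delta's profit: π_D = (395 - Q)q_D - (150q_D + (3/2)q_D²). Setting ∂π_D/∂q_D = 0: 245 - 5q_D - (q_R) = 0.
So q_R = (285 - q_D)/3 and q_D = (245 - q_R)/5.
Substituting one into the other gives q_R = 590/7 and q_D = 225/7.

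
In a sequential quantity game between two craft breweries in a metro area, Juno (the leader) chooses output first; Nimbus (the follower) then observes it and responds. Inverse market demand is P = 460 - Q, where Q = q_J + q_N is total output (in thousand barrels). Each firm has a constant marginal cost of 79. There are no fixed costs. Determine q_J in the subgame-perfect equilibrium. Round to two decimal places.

190.50

The follower Nimbus best-responds to any q_J: π_N = (460 - Q)q_N - 79q_N.
Follower FOC: 381 - q_J - 2q_N = 0, so q_N(q_J) = (381 - q_J)/2.
Juno substitutes q_N(q_J) into its own profit: π_J = q_J(460 - q_J - (381 - q_J)/2) - 79q_J = (539/2 - (1/2)q_J)q_J - 79q_J.
Leader FOC: 381/2 - q_J = 0, so q_J = 381/2.
Then q_N = (381 - 381/2)/2 = 381/4.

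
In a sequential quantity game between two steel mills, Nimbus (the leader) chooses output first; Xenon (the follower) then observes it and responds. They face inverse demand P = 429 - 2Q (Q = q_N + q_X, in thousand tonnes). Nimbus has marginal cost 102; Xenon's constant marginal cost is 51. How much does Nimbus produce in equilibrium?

Solve by backward induction. Given q_N, the follower Xenon maximises π_X = (429 - 2q_N - 2q_X)q_X - 51q_X.
∂π_X/∂q_X = 378 - 2q_N - 4q_X = 0 gives the reaction function q_X = (378 - 2q_N)/4.
The leader anticipates this reaction. Substituting into P = 429 - 2Q gives P = 240 - q_N, so π_N = (240 - q_N)q_N - 102q_N.
The leader's first-order condition 138 - 2q_N = 0 yields q_N = 69.
Then q_X = (378 - 2·69)/4 = 60.

69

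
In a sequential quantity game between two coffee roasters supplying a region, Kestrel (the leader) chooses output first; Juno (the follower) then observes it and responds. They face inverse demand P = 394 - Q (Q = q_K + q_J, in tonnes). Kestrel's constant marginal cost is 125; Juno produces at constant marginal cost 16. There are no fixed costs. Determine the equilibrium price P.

Solve by backward induction. Given q_K, the follower Juno maximises π_J = (394 - q_K - q_J)q_J - 16q_J.
Follower FOC: 378 - q_K - 2q_J = 0, so q_J(q_K) = (378 - q_K)/2.
Kestrel substitutes q_J(q_K) into its own profit: π_K = q_K(394 - q_K - (378 - q_K)/2) - 125q_K = (205 - (1/2)q_K)q_K - 125q_K.
Leader FOC: 80 - q_K = 0, so q_K = 80.
Then q_J = (378 - 80)/2 = 149.
Total output Q = 229, so price P = 394 - 229 = 165.

165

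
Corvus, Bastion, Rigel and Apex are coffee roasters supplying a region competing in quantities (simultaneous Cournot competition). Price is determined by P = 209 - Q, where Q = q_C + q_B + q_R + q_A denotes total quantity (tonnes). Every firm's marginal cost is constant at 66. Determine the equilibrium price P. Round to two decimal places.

94.60

Each firm earns π_i = (209 - Q)q_i - 66q_i.
Setting ∂π_i/∂q_i = 0 with rivals' quantities fixed: 143 - 2q_i - Σ_{j≠i} q_j = 0.
By symmetry each firm produces the same amount; substituting Σ_{j≠i} q_j = 3q_i yields q_i = 143/5.
Total output Q = 572/5, so price P = 209 - 572/5 = 473/5.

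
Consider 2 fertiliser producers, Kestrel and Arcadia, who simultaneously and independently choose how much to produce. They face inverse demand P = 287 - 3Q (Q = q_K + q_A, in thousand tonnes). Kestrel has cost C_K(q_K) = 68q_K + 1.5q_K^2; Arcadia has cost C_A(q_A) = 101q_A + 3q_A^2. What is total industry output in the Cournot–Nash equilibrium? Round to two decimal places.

31.18

Kestrel's profit: π_K = (287 - 3Q)q_K - (68q_K + (3/2)q_K²). Setting ∂π_K/∂q_K = 0: 219 - 9q_K - 3(q_A) = 0.
Arcadia's first-order condition: 186 - 12q_A - 3(q_K) = 0.
Best responses: q_K = (219 - 3q_A)/9, q_A = (186 - 3q_K)/12.
Solving the pair: q_K = 230/11, q_A = 113/11.
Total output Q = 230/11 + 113/11 = 343/11.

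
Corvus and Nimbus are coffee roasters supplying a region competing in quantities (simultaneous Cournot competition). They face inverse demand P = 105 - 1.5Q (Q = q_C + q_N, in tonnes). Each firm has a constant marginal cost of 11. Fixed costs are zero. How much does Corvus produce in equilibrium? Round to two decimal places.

20.89

A representative firm's profit is π_i = q_i(105 - 1.5Q) - 11q_i.
First-order condition (treating rivals' output as given): 94 - 3q_i - (3/2)q_j = 0.
With identical firms every q_j equals q_i, so q_j = q_i and 94 = (9/2)q_i, giving q_i = 188/9.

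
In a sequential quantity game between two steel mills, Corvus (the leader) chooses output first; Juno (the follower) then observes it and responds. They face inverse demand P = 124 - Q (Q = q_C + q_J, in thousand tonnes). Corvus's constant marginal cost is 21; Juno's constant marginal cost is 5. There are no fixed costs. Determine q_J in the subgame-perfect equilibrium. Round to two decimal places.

The follower Juno best-responds to any q_C: π_J = (124 - Q)q_J - 5q_J.
Follower FOC: 119 - q_C - 2q_J = 0, so q_J(q_C) = (119 - q_C)/2.
Corvus substitutes q_J(q_C) into its own profit: π_C = q_C(124 - q_C - (119 - q_C)/2) - 21q_C = (129/2 - (1/2)q_C)q_C - 21q_C.
Maximising: ∂π_C/∂q_C = 87/2 - q_C = 0, giving q_C = 87/2.
Then q_J = (119 - 87/2)/2 = 151/4.

37.75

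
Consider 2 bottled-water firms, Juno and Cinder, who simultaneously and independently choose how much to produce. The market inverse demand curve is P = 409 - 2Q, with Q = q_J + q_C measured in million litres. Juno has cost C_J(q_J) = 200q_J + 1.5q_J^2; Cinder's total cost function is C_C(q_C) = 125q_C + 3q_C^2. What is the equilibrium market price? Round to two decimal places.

Juno's profit: π_J = (409 - 2Q)q_J - (200q_J + (3/2)q_J²). Setting ∂π_J/∂q_J = 0: 209 - 7q_J - 2(q_C) = 0.
Cinder's profit: π_C = (409 - 2Q)q_C - (125q_C + 3q_C²). Setting ∂π_C/∂q_C = 0: 284 - 10q_C - 2(q_J) = 0.
Best responses: q_J = (209 - 2q_C)/7, q_C = (284 - 2q_J)/10.
Substituting one into the other gives q_J = 761/33 and q_C = 785/33.
Total output Q = 1546/33, so price P = 409 - 2·(1546/33) = 315.3030.

315.30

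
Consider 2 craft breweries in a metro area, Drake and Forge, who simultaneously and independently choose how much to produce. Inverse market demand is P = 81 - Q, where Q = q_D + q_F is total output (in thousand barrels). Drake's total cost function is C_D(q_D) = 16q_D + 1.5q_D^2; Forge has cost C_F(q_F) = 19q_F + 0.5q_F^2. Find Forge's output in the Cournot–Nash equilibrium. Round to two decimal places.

17.50

Drake's profit: π_D = (81 - Q)q_D - (16q_D + (3/2)q_D²). Setting ∂π_D/∂q_D = 0: 65 - 5q_D - (q_F) = 0.
Forge's first-order condition: 62 - 3q_F - (q_D) = 0.
Best responses: q_D = (65 - q_F)/5, q_F = (62 - q_D)/3.
Substituting one into the other gives q_D = 19/2 and q_F = 35/2.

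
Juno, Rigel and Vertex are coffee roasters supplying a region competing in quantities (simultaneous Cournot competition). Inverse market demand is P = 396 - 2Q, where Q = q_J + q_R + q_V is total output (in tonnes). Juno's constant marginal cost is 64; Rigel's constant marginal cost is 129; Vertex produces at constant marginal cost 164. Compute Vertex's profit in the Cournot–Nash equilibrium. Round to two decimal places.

294.03

Juno's profit: π_J = (396 - 2Q)q_J - (64q_J). Setting ∂π_J/∂q_J = 0: 332 - 4q_J - 2(q_R + q_V) = 0.
Rigel's profit: π_R = (396 - 2Q)q_R - (129q_R). Setting ∂π_R/∂q_R = 0: 267 - 4q_R - 2(q_J + q_V) = 0.
Vertex's first-order condition: 232 - 4q_V - 2(q_J + q_R) = 0.
Adding the 3 conditions: 831 − 4Q − 4Q = 0, i.e. Q = 831/8.
Back-substituting: q_J = (332 − 831/4)/2 = 497/8, q_R = (267 − 831/4)/2 = 237/8, q_V = (232 − 831/4)/2 = 97/8.
Price P = 396 - 2·(831/8) = 753/4.
Vertex's profit: (753/4 - 164)·(97/8) = 294.0313.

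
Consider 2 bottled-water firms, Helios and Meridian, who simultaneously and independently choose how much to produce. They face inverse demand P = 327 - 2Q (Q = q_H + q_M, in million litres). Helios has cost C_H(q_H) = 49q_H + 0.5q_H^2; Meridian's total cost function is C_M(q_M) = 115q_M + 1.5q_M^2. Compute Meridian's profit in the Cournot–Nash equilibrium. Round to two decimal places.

Helios's profit: π_H = (327 - 2Q)q_H - (49q_H + (1/2)q_H²). Setting ∂π_H/∂q_H = 0: 278 - 5q_H - 2(q_M) = 0.
Meridian's first-order condition: 212 - 7q_M - 2(q_H) = 0.
Rearranging gives the reaction functions q_H = (278 - 2q_M)/5 and q_M = (212 - 2q_H)/7.
Solving the pair: q_H = 1522/31, q_M = 504/31.
Price P = 327 - 2·65.3548 = 196.2903.
Meridian's profit: 196.2903·(504/31) - 115·(504/31) - (3/2)(504/31)² = 925.1363.

925.14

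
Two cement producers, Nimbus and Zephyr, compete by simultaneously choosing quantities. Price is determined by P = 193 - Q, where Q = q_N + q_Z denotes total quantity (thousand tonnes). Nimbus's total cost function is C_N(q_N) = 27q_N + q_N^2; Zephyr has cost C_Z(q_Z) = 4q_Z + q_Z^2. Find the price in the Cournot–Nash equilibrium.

Nimbus's profit: π_N = (193 - Q)q_N - (27q_N + q_N²). Setting ∂π_N/∂q_N = 0: 166 - 4q_N - (q_Z) = 0.
Zephyr's first-order condition: 189 - 4q_Z - (q_N) = 0.
Rearranging gives the reaction functions q_N = (166 - q_Z)/4 and q_Z = (189 - q_N)/4.
Substituting one into the other gives q_N = 95/3 and q_Z = 118/3.
Total output Q = 71, so price P = 193 - 71 = 122.

122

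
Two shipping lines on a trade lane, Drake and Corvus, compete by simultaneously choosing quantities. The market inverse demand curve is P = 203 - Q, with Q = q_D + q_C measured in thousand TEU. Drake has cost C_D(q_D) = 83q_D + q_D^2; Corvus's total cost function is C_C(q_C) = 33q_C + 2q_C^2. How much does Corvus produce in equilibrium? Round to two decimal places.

Drake's profit: π_D = (203 - Q)q_D - (83q_D + q_D²). Setting ∂π_D/∂q_D = 0: 120 - 4q_D - (q_C) = 0.
Corvus's profit: π_C = (203 - Q)q_C - (33q_C + 2q_C²). Setting ∂π_C/∂q_C = 0: 170 - 6q_C - (q_D) = 0.
Rearranging gives the reaction functions q_D = (120 - q_C)/4 and q_C = (170 - q_D)/6.
Solving the pair: q_D = 550/23, q_C = 560/23.

24.35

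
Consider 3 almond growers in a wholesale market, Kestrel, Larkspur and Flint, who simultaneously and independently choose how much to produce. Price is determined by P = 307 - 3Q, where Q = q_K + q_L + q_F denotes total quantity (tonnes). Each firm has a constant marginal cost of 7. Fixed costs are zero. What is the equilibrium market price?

A representative firm's profit is π_i = q_i(307 - 3Q) - 7q_i.
Setting ∂π_i/∂q_i = 0 with rivals' quantities fixed: 300 - 6q_i - 3·Σ_{j≠i} q_j = 0.
With identical firms every q_j equals q_i, so Σ_{j≠i} q_j = 2q_i and 300 = 12q_i, giving q_i = 25.
Total output Q = 75, so price P = 307 - 3·75 = 82.

82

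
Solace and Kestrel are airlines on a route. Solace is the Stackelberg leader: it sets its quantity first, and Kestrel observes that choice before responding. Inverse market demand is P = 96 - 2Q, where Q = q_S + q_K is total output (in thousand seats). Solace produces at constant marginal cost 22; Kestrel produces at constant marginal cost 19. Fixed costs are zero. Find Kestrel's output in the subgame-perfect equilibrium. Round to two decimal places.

10.38

The follower Kestrel best-responds to any q_S: π_K = (96 - 2Q)q_K - 19q_K.
∂π_K/∂q_K = 77 - 2q_S - 4q_K = 0 gives the reaction function q_K = (77 - 2q_S)/4.
Solace substitutes q_K(q_S) into its own profit: π_S = q_S(96 - 2q_S - (77 - 2q_S)/2) - 22q_S = (115/2 - q_S)q_S - 22q_S.
The leader's first-order condition 71/2 - 2q_S = 0 yields q_S = 71/4.
Then q_K = (77 - 2·(71/4))/4 = 83/8.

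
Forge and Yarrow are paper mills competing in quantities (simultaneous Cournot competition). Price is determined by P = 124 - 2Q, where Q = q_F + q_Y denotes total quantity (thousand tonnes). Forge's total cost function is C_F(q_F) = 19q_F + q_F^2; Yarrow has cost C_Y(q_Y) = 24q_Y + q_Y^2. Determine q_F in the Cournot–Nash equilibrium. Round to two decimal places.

Forge's profit: π_F = (124 - 2Q)q_F - (19q_F + q_F²). Setting ∂π_F/∂q_F = 0: 105 - 6q_F - 2(q_Y) = 0.
Yarrow's profit: π_Y = (124 - 2Q)q_Y - (24q_Y + q_Y²). Setting ∂π_Y/∂q_Y = 0: 100 - 6q_Y - 2(q_F) = 0.
Rearranging gives the reaction functions q_F = (105 - 2q_Y)/6 and q_Y = (100 - 2q_F)/6.
Solving the pair: q_F = 215/16, q_Y = 195/16.

13.44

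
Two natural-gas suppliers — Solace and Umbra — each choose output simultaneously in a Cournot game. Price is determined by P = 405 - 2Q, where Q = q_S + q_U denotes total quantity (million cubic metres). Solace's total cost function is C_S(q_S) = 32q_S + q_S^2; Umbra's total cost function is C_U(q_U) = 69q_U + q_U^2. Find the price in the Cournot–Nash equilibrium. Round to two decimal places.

227.75

Solace's profit: π_S = (405 - 2Q)q_S - (32q_S + q_S²). Setting ∂π_S/∂q_S = 0: 373 - 6q_S - 2(q_U) = 0.
Umbra's profit: π_U = (405 - 2Q)q_U - (69q_U + q_U²). Setting ∂π_U/∂q_U = 0: 336 - 6q_U - 2(q_S) = 0.
Rearranging gives the reaction functions q_S = (373 - 2q_U)/6 and q_U = (336 - 2q_S)/6.
Substituting one into the other gives q_S = 783/16 and q_U = 635/16.
Total output Q = 709/8, so price P = 405 - 2·(709/8) = 911/4.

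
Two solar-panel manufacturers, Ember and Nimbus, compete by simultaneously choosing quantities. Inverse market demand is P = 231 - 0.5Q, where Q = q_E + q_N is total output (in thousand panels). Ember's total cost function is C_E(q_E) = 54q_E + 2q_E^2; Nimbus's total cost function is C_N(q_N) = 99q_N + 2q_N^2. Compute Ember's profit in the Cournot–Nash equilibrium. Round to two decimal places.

Ember's profit: π_E = (231 - 0.5Q)q_E - (54q_E + 2q_E²). Setting ∂π_E/∂q_E = 0: 177 - 5q_E - (1/2)(q_N) = 0.
Nimbus's first-order condition: 132 - 5q_N - (1/2)(q_E) = 0.
Rearranging gives the reaction functions q_E = (177 - (1/2)q_N)/5 and q_N = (132 - (1/2)q_E)/5.
Substituting one into the other gives q_E = 364/11 and q_N = 254/11.
Price P = 231 - (1/2)·(618/11) = 202.9091.
Ember's profit: 202.9091·(364/11) - 54·(364/11) - 2(364/11)² = 2737.5207.

2737.52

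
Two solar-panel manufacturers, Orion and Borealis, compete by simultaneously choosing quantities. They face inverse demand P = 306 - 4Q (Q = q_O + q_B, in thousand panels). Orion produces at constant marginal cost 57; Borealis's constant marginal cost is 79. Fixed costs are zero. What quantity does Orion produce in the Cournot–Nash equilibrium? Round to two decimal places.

Orion's profit: π_O = (306 - 4Q)q_O - (57q_O). Setting ∂π_O/∂q_O = 0: 249 - 8q_O - 4(q_B) = 0.
Borealis's profit: π_B = (306 - 4Q)q_B - (79q_B). Setting ∂π_B/∂q_B = 0: 227 - 8q_B - 4(q_O) = 0.
Best responses: q_O = (249 - 4q_B)/8, q_B = (227 - 4q_O)/8.
Substituting one into the other gives q_O = 271/12 and q_B = 205/12.

22.58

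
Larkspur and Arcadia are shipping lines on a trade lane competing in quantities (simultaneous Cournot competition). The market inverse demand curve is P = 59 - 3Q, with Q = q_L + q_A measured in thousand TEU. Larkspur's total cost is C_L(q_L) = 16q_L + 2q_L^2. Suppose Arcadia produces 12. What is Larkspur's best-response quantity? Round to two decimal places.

With the rival's output fixed at 12, Larkspur's profit is π_L = (59 - 3·12 - 3q_L)q_L - (16q_L + 2q_L²) = (23 - 3q_L)q_L - (16q_L + 2q_L²).
∂π_L/∂q_L = 7 - 10q_L = 0, so q_L = 7/10.

0.70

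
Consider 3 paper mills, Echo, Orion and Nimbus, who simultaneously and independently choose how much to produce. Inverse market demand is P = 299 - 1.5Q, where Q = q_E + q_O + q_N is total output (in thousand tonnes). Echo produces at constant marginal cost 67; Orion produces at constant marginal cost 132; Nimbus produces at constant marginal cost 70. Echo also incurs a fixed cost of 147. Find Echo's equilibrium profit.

Echo's profit: π_E = (299 - 1.5Q)q_E - (67q_E). Setting ∂π_E/∂q_E = 0: 232 - 3q_E - (3/2)(q_O + q_N) = 0.
Orion's profit: π_O = (299 - 1.5Q)q_O - (132q_O). Setting ∂π_O/∂q_O = 0: 167 - 3q_O - (3/2)(q_E + q_N) = 0.
Nimbus's first-order condition: 229 - 3q_N - (3/2)(q_E + q_O) = 0.
Adding the 3 first-order conditions: 628 − 6Q = 0, so Q = 314/3.
Back-substituting: q_E = (232 − 157)/(3/2) = 50, q_O = (167 − 157)/(3/2) = 20/3, q_N = (229 − 157)/(3/2) = 48.
Price P = 299 - (3/2)·(314/3) = 142.
Echo's profit: (142 - 67)·50 - 147 = 3603.

3603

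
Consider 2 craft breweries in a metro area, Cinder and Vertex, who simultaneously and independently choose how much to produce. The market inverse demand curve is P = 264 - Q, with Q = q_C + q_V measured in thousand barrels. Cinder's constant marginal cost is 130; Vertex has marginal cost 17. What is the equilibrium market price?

137

Cinder's profit: π_C = (264 - Q)q_C - (130q_C). Setting ∂π_C/∂q_C = 0: 134 - 2q_C - (q_V) = 0.
Vertex's profit: π_V = (264 - Q)q_V - (17q_V). Setting ∂π_V/∂q_V = 0: 247 - 2q_V - (q_C) = 0.
So q_C = (134 - q_V)/2 and q_V = (247 - q_C)/2.
Solving the pair: q_C = 7, q_V = 120.
Total output Q = 127, so price P = 264 - 127 = 137.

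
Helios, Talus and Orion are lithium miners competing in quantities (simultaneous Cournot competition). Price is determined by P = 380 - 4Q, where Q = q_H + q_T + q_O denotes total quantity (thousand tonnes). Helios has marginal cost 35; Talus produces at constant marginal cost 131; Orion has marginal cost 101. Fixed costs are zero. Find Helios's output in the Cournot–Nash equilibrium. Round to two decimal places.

31.69

Helios's profit: π_H = (380 - 4Q)q_H - (35q_H). Setting ∂π_H/∂q_H = 0: 345 - 8q_H - 4(q_T + q_O) = 0.
Talus's profit: π_T = (380 - 4Q)q_T - (131q_T). Setting ∂π_T/∂q_T = 0: 249 - 8q_T - 4(q_H + q_O) = 0.
Orion's first-order condition: 279 - 8q_O - 4(q_H + q_T) = 0.
Adding the 3 first-order conditions: 873 − 16Q = 0, so Q = 873/16.
Back-substituting: q_H = (345 − 873/4)/4 = 507/16, q_T = (249 − 873/4)/4 = 123/16, q_O = (279 − 873/4)/4 = 243/16.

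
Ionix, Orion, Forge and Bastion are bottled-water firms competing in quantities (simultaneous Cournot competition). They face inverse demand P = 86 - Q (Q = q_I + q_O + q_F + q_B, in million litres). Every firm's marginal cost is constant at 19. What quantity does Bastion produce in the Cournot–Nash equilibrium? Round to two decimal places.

A representative firm's profit is π_i = q_i(86 - Q) - 19q_i.
Setting ∂π_i/∂q_i = 0 with rivals' quantities fixed: 67 - 2q_i - Σ_{j≠i} q_j = 0.
By symmetry each firm produces the same amount; substituting Σ_{j≠i} q_j = 3q_i yields q_i = 67/5.

13.40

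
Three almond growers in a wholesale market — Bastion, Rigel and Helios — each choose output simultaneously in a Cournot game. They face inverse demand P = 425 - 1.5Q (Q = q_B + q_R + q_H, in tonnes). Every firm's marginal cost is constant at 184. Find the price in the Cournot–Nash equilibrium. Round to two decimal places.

244.25

A representative firm's profit is π_i = q_i(425 - 1.5Q) - 184q_i.
First-order condition (treating rivals' output as given): 241 - 3q_i - (3/2)·Σ_{j≠i} q_j = 0.
By symmetry each firm produces the same amount; substituting Σ_{j≠i} q_j = 2q_i yields q_i = 241/6.
Total output Q = 241/2, so price P = 425 - (3/2)·(241/2) = 977/4.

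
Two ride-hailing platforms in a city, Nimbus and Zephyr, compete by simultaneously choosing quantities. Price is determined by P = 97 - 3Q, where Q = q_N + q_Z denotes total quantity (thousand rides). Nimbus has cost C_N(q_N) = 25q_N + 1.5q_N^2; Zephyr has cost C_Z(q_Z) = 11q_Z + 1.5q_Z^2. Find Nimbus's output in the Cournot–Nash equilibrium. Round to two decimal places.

Nimbus's profit: π_N = (97 - 3Q)q_N - (25q_N + (3/2)q_N²). Setting ∂π_N/∂q_N = 0: 72 - 9q_N - 3(q_Z) = 0.
Zephyr's first-order condition: 86 - 9q_Z - 3(q_N) = 0.
Best responses: q_N = (72 - 3q_Z)/9, q_Z = (86 - 3q_N)/9.
Substituting one into the other gives q_N = 65/12 and q_Z = 31/4.

5.42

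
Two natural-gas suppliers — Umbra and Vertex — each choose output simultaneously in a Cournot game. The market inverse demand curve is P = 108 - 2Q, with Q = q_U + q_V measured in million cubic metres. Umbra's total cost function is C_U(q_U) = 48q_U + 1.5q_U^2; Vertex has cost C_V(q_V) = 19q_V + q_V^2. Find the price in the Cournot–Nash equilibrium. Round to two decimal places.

Umbra's profit: π_U = (108 - 2Q)q_U - (48q_U + (3/2)q_U²). Setting ∂π_U/∂q_U = 0: 60 - 7q_U - 2(q_V) = 0.
Vertex's profit: π_V = (108 - 2Q)q_V - (19q_V + q_V²). Setting ∂π_V/∂q_V = 0: 89 - 6q_V - 2(q_U) = 0.
So q_U = (60 - 2q_V)/7 and q_V = (89 - 2q_U)/6.
Substituting one into the other gives q_U = 91/19 and q_V = 503/38.
Total output Q = 685/38, so price P = 108 - 2·(685/38) = 1367/19.

71.95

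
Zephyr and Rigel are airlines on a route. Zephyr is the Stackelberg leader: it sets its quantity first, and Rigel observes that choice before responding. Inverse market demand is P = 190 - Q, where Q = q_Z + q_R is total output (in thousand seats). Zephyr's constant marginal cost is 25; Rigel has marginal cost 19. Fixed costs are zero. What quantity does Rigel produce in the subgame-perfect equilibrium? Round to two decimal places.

45.75

The follower Rigel best-responds to any q_Z: π_R = (190 - Q)q_R - 19q_R.
Setting the follower's marginal profit to zero, 171 - q_Z - 2q_R = 0, i.e. q_R = (171 - q_Z)/2.
Zephyr substitutes q_R(q_Z) into its own profit: π_Z = q_Z(190 - q_Z - (171 - q_Z)/2) - 25q_Z = (209/2 - (1/2)q_Z)q_Z - 25q_Z.
Leader FOC: 159/2 - q_Z = 0, so q_Z = 159/2.
Then q_R = (171 - 159/2)/2 = 183/4.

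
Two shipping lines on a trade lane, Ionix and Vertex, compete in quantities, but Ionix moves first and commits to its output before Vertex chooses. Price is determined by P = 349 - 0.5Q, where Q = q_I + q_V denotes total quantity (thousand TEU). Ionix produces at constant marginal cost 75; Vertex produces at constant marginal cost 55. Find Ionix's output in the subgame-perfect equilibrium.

254

Solve by backward induction. Given q_I, the follower Vertex maximises π_V = (349 - (1/2)q_I - (1/2)q_V)q_V - 55q_V.
Follower FOC: 294 - (1/2)q_I - q_V = 0, so q_V(q_I) = (294 - (1/2)q_I).
The leader anticipates this reaction. Substituting into P = 349 - 0.5Q gives P = 202 - (1/4)q_I, so π_I = (202 - (1/4)q_I)q_I - 75q_I.
Leader FOC: 127 - (1/2)q_I = 0, so q_I = 254.
Then q_V = (294 - (1/2)·254) = 167.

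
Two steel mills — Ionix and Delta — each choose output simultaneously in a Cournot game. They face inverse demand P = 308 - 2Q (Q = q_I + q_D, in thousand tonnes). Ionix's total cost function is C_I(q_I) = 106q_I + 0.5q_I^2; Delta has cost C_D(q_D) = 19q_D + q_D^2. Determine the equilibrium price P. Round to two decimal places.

179.15

Ionix's profit: π_I = (308 - 2Q)q_I - (106q_I + (1/2)q_I²). Setting ∂π_I/∂q_I = 0: 202 - 5q_I - 2(q_D) = 0.
Delta's first-order condition: 289 - 6q_D - 2(q_I) = 0.
So q_I = (202 - 2q_D)/5 and q_D = (289 - 2q_I)/6.
Substituting one into the other gives q_I = 317/13 and q_D = 1041/26.
Total output Q = 1675/26, so price P = 308 - 2·(1675/26) = 179.1538.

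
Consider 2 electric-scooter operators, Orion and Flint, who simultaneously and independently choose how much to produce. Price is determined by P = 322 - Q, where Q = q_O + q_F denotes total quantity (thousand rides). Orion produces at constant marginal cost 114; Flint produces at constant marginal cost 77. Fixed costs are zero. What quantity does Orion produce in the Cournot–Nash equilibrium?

Orion's profit: π_O = (322 - Q)q_O - (114q_O). Setting ∂π_O/∂q_O = 0: 208 - 2q_O - (q_F) = 0.
Flint's profit: π_F = (322 - Q)q_F - (77q_F). Setting ∂π_F/∂q_F = 0: 245 - 2q_F - (q_O) = 0.
Best responses: q_O = (208 - q_F)/2, q_F = (245 - q_O)/2.
Solving the pair: q_O = 57, q_F = 94.

57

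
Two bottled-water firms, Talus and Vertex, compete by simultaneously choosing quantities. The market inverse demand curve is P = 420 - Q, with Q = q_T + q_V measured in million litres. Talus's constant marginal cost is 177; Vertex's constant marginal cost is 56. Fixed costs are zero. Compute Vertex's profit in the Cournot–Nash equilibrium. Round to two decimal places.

Talus's profit: π_T = (420 - Q)q_T - (177q_T). Setting ∂π_T/∂q_T = 0: 243 - 2q_T - (q_V) = 0.
Vertex's profit: π_V = (420 - Q)q_V - (56q_V). Setting ∂π_V/∂q_V = 0: 364 - 2q_V - (q_T) = 0.
Best responses: q_T = (243 - q_V)/2, q_V = (364 - q_T)/2.
Solving the pair: q_T = 122/3, q_V = 485/3.
Price P = 420 - 607/3 = 653/3.
Vertex's profit: (653/3 - 56)·(485/3) = 26136.1111.

26136.11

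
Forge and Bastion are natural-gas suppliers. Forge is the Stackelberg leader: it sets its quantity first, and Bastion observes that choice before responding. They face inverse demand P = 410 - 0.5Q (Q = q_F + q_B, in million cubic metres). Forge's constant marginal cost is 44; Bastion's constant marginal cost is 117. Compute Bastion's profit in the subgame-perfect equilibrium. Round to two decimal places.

Solve by backward induction. Given q_F, the follower Bastion maximises π_B = (410 - (1/2)q_F - (1/2)q_B)q_B - 117q_B.
Setting the follower's marginal profit to zero, 293 - (1/2)q_F - q_B = 0, i.e. q_B = (293 - (1/2)q_F).
The leader anticipates this reaction. Substituting into P = 410 - 0.5Q gives P = 527/2 - (1/4)q_F, so π_F = (527/2 - (1/4)q_F)q_F - 44q_F.
Leader FOC: 439/2 - (1/2)q_F = 0, so q_F = 439.
Then q_B = (293 - (1/2)·439) = 147/2.
Price P = 410 - (1/2)·(1025/2) = 615/4.
Bastion's profit: (615/4 - 117)·(147/2) = 2701.1250.

2701.13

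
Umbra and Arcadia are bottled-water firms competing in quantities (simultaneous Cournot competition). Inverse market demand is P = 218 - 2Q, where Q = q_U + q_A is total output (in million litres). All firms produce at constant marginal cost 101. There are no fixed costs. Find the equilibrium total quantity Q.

39

Each firm earns π_i = (218 - 2Q)q_i - 101q_i.
First-order condition (treating rivals' output as given): 117 - 4q_i - 2q_j = 0.
With identical firms every q_j equals q_i, so q_j = q_i and 117 = 6q_i, giving q_i = 39/2.
Total output Q = 39/2 + 39/2 = 39.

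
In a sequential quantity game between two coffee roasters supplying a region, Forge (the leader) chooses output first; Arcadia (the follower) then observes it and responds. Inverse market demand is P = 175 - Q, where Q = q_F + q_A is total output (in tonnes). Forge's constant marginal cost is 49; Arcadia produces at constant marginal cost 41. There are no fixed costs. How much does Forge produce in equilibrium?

The follower Arcadia best-responds to any q_F: π_A = (175 - Q)q_A - 41q_A.
∂π_A/∂q_A = 134 - q_F - 2q_A = 0 gives the reaction function q_A = (134 - q_F)/2.
The leader anticipates this reaction. Substituting into P = 175 - Q gives P = 108 - (1/2)q_F, so π_F = (108 - (1/2)q_F)q_F - 49q_F.
The leader's first-order condition 59 - q_F = 0 yields q_F = 59.
Then q_A = (134 - 59)/2 = 75/2.

59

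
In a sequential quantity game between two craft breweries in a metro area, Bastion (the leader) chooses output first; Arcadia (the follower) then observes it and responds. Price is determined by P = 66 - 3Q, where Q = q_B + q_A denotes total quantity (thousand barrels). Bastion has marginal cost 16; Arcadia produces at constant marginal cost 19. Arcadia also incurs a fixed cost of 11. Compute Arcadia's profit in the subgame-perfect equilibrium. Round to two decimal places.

24.02

Solve by backward induction. Given q_B, the follower Arcadia maximises π_A = (66 - 3q_B - 3q_A)q_A - 19q_A.
Follower FOC: 47 - 3q_B - 6q_A = 0, so q_A(q_B) = (47 - 3q_B)/6.
The leader anticipates this reaction. Substituting into P = 66 - 3Q gives P = 85/2 - (3/2)q_B, so π_B = (85/2 - (3/2)q_B)q_B - 16q_B.
Leader FOC: 53/2 - 3q_B = 0, so q_B = 53/6.
Then q_A = (47 - 3·(53/6))/6 = 41/12.
Price P = 66 - 3·(49/4) = 117/4.
Arcadia's profit: (117/4 - 19)·(41/12) - 11 = 1153/48.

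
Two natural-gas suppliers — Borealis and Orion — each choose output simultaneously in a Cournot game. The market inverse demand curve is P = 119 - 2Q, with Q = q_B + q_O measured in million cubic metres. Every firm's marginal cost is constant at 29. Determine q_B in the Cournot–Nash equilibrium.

15

Each firm earns π_i = (119 - 2Q)q_i - 29q_i.
Setting ∂π_i/∂q_i = 0 with rivals' quantities fixed: 90 - 4q_i - 2q_j = 0.
By symmetry each firm produces the same amount; substituting q_j = q_i yields q_i = 90/6 = 15.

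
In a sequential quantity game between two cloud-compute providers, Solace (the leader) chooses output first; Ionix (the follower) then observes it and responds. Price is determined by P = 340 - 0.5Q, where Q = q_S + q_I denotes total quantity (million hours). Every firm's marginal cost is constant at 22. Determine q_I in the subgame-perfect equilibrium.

159

Solve by backward induction. Given q_S, the follower Ionix maximises π_I = (340 - (1/2)q_S - (1/2)q_I)q_I - 22q_I.
Follower FOC: 318 - (1/2)q_S - q_I = 0, so q_I(q_S) = (318 - (1/2)q_S).
The leader anticipates this reaction. Substituting into P = 340 - 0.5Q gives P = 181 - (1/4)q_S, so π_S = (181 - (1/4)q_S)q_S - 22q_S.
Leader FOC: 159 - (1/2)q_S = 0, so q_S = 318.
Then q_I = (318 - (1/2)·318) = 159.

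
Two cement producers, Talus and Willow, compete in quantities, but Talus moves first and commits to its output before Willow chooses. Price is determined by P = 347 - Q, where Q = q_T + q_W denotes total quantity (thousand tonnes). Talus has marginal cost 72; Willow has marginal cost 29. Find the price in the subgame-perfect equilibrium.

Solve by backward induction. Given q_T, the follower Willow maximises π_W = (347 - q_T - q_W)q_W - 29q_W.
∂π_W/∂q_W = 318 - q_T - 2q_W = 0 gives the reaction function q_W = (318 - q_T)/2.
The leader anticipates this reaction. Substituting into P = 347 - Q gives P = 188 - (1/2)q_T, so π_T = (188 - (1/2)q_T)q_T - 72q_T.
Maximising: ∂π_T/∂q_T = 116 - q_T = 0, giving q_T = 116.
Then q_W = (318 - 116)/2 = 101.
Total output Q = 217, so price P = 347 - 217 = 130.

130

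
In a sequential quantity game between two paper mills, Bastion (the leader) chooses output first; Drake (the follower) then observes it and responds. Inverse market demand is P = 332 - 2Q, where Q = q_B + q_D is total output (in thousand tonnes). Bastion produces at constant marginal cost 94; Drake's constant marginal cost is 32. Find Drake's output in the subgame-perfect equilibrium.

53

Solve by backward induction. Given q_B, the follower Drake maximises π_D = (332 - 2q_B - 2q_D)q_D - 32q_D.
∂π_D/∂q_D = 300 - 2q_B - 4q_D = 0 gives the reaction function q_D = (300 - 2q_B)/4.
Bastion substitutes q_D(q_B) into its own profit: π_B = q_B(332 - 2q_B - (300 - 2q_B)/2) - 94q_B = (182 - q_B)q_B - 94q_B.
Leader FOC: 88 - 2q_B = 0, so q_B = 44.
Then q_D = (300 - 2·44)/4 = 53.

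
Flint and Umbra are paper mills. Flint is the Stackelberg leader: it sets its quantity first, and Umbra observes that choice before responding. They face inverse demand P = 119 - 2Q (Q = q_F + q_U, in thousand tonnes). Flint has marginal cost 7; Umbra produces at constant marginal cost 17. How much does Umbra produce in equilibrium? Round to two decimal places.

The follower Umbra best-responds to any q_F: π_U = (119 - 2Q)q_U - 17q_U.
∂π_U/∂q_U = 102 - 2q_F - 4q_U = 0 gives the reaction function q_U = (102 - 2q_F)/4.
Flint substitutes q_U(q_F) into its own profit: π_F = q_F(119 - 2q_F - (102 - 2q_F)/2) - 7q_F = (68 - q_F)q_F - 7q_F.
The leader's first-order condition 61 - 2q_F = 0 yields q_F = 61/2.
Then q_U = (102 - 2·(61/2))/4 = 41/4.

10.25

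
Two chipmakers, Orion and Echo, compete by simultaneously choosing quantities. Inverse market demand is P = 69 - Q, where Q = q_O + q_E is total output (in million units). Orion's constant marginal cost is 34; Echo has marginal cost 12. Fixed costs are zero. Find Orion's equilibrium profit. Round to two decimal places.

Orion's profit: π_O = (69 - Q)q_O - (34q_O). Setting ∂π_O/∂q_O = 0: 35 - 2q_O - (q_E) = 0.
Echo's first-order condition: 57 - 2q_E - (q_O) = 0.
Best responses: q_O = (35 - q_E)/2, q_E = (57 - q_O)/2.
Solving the pair: q_O = 13/3, q_E = 79/3.
Price P = 69 - 92/3 = 115/3.
Orion's profit: (115/3 - 34)·(13/3) = 169/9.

18.78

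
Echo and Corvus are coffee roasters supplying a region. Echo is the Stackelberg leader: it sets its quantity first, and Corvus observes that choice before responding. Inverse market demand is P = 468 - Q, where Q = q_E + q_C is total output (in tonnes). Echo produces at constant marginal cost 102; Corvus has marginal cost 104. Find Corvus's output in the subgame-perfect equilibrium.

90

The follower Corvus best-responds to any q_E: π_C = (468 - Q)q_C - 104q_C.
∂π_C/∂q_C = 364 - q_E - 2q_C = 0 gives the reaction function q_C = (364 - q_E)/2.
The leader anticipates this reaction. Substituting into P = 468 - Q gives P = 286 - (1/2)q_E, so π_E = (286 - (1/2)q_E)q_E - 102q_E.
The leader's first-order condition 184 - q_E = 0 yields q_E = 184.
Then q_C = (364 - 184)/2 = 90.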